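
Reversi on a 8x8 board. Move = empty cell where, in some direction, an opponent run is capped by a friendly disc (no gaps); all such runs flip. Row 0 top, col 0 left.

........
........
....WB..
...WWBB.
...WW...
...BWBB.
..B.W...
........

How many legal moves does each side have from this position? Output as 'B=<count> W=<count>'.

-- B to move --
(1,3): flips 1 -> legal
(1,4): no bracket -> illegal
(1,5): no bracket -> illegal
(2,2): flips 2 -> legal
(2,3): flips 3 -> legal
(3,2): flips 2 -> legal
(4,2): no bracket -> illegal
(4,5): no bracket -> illegal
(5,2): flips 2 -> legal
(6,3): no bracket -> illegal
(6,5): no bracket -> illegal
(7,3): flips 1 -> legal
(7,4): no bracket -> illegal
(7,5): flips 1 -> legal
B mobility = 7
-- W to move --
(1,4): no bracket -> illegal
(1,5): no bracket -> illegal
(1,6): flips 1 -> legal
(2,6): flips 2 -> legal
(2,7): no bracket -> illegal
(3,7): flips 2 -> legal
(4,2): flips 1 -> legal
(4,5): no bracket -> illegal
(4,6): flips 2 -> legal
(4,7): no bracket -> illegal
(5,1): no bracket -> illegal
(5,2): flips 1 -> legal
(5,7): flips 2 -> legal
(6,1): no bracket -> illegal
(6,3): flips 1 -> legal
(6,5): no bracket -> illegal
(6,6): flips 1 -> legal
(6,7): no bracket -> illegal
(7,1): flips 2 -> legal
(7,2): no bracket -> illegal
(7,3): no bracket -> illegal
W mobility = 10

Answer: B=7 W=10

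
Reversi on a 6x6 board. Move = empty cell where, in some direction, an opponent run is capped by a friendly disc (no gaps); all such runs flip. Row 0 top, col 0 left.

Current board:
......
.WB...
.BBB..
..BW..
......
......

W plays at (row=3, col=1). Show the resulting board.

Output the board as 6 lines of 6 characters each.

Place W at (3,1); scan 8 dirs for brackets.
Dir NW: first cell '.' (not opp) -> no flip
Dir N: opp run (2,1) capped by W -> flip
Dir NE: opp run (2,2), next='.' -> no flip
Dir W: first cell '.' (not opp) -> no flip
Dir E: opp run (3,2) capped by W -> flip
Dir SW: first cell '.' (not opp) -> no flip
Dir S: first cell '.' (not opp) -> no flip
Dir SE: first cell '.' (not opp) -> no flip
All flips: (2,1) (3,2)

Answer: ......
.WB...
.WBB..
.WWW..
......
......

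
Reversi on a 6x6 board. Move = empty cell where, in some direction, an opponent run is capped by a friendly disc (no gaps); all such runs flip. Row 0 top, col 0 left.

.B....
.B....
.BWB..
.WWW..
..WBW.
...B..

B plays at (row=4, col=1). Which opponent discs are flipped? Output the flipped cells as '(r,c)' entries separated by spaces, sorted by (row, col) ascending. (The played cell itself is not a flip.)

Dir NW: first cell '.' (not opp) -> no flip
Dir N: opp run (3,1) capped by B -> flip
Dir NE: opp run (3,2) capped by B -> flip
Dir W: first cell '.' (not opp) -> no flip
Dir E: opp run (4,2) capped by B -> flip
Dir SW: first cell '.' (not opp) -> no flip
Dir S: first cell '.' (not opp) -> no flip
Dir SE: first cell '.' (not opp) -> no flip

Answer: (3,1) (3,2) (4,2)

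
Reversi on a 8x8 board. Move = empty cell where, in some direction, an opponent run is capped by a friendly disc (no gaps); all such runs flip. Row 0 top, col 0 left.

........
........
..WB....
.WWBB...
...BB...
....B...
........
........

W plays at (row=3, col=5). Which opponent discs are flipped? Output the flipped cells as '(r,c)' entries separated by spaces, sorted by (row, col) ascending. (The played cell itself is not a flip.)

Answer: (3,3) (3,4)

Derivation:
Dir NW: first cell '.' (not opp) -> no flip
Dir N: first cell '.' (not opp) -> no flip
Dir NE: first cell '.' (not opp) -> no flip
Dir W: opp run (3,4) (3,3) capped by W -> flip
Dir E: first cell '.' (not opp) -> no flip
Dir SW: opp run (4,4), next='.' -> no flip
Dir S: first cell '.' (not opp) -> no flip
Dir SE: first cell '.' (not opp) -> no flip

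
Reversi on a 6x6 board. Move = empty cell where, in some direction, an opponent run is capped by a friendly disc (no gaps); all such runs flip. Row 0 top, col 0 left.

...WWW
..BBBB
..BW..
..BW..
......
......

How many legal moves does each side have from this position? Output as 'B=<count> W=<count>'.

Answer: B=4 W=7

Derivation:
-- B to move --
(0,2): no bracket -> illegal
(2,4): flips 1 -> legal
(3,4): flips 2 -> legal
(4,2): no bracket -> illegal
(4,3): flips 2 -> legal
(4,4): flips 1 -> legal
B mobility = 4
-- W to move --
(0,1): flips 1 -> legal
(0,2): no bracket -> illegal
(1,1): flips 1 -> legal
(2,1): flips 2 -> legal
(2,4): flips 1 -> legal
(2,5): flips 2 -> legal
(3,1): flips 3 -> legal
(4,1): flips 1 -> legal
(4,2): no bracket -> illegal
(4,3): no bracket -> illegal
W mobility = 7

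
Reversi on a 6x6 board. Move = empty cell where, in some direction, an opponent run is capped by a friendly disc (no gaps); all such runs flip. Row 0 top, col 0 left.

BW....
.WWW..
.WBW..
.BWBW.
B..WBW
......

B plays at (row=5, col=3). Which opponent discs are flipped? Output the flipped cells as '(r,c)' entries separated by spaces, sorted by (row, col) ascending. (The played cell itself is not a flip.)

Dir NW: first cell '.' (not opp) -> no flip
Dir N: opp run (4,3) capped by B -> flip
Dir NE: first cell 'B' (not opp) -> no flip
Dir W: first cell '.' (not opp) -> no flip
Dir E: first cell '.' (not opp) -> no flip
Dir SW: edge -> no flip
Dir S: edge -> no flip
Dir SE: edge -> no flip

Answer: (4,3)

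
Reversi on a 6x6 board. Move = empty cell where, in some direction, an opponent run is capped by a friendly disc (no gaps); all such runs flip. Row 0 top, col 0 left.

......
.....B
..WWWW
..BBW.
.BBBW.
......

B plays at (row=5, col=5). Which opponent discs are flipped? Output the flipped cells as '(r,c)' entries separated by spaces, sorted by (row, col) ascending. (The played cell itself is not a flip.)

Dir NW: opp run (4,4) capped by B -> flip
Dir N: first cell '.' (not opp) -> no flip
Dir NE: edge -> no flip
Dir W: first cell '.' (not opp) -> no flip
Dir E: edge -> no flip
Dir SW: edge -> no flip
Dir S: edge -> no flip
Dir SE: edge -> no flip

Answer: (4,4)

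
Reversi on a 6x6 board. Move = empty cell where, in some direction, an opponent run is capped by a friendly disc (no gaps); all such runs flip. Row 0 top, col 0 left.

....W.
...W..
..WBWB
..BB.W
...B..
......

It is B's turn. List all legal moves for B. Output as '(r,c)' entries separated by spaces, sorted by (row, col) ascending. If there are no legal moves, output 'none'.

Answer: (0,3) (1,1) (1,2) (1,5) (2,1) (4,5)

Derivation:
(0,2): no bracket -> illegal
(0,3): flips 1 -> legal
(0,5): no bracket -> illegal
(1,1): flips 1 -> legal
(1,2): flips 1 -> legal
(1,4): no bracket -> illegal
(1,5): flips 1 -> legal
(2,1): flips 1 -> legal
(3,1): no bracket -> illegal
(3,4): no bracket -> illegal
(4,4): no bracket -> illegal
(4,5): flips 1 -> legal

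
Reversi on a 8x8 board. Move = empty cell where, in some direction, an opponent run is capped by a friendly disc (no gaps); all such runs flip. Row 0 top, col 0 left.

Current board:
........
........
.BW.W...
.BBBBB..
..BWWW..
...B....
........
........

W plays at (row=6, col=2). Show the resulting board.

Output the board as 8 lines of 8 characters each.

Place W at (6,2); scan 8 dirs for brackets.
Dir NW: first cell '.' (not opp) -> no flip
Dir N: first cell '.' (not opp) -> no flip
Dir NE: opp run (5,3) capped by W -> flip
Dir W: first cell '.' (not opp) -> no flip
Dir E: first cell '.' (not opp) -> no flip
Dir SW: first cell '.' (not opp) -> no flip
Dir S: first cell '.' (not opp) -> no flip
Dir SE: first cell '.' (not opp) -> no flip
All flips: (5,3)

Answer: ........
........
.BW.W...
.BBBBB..
..BWWW..
...W....
..W.....
........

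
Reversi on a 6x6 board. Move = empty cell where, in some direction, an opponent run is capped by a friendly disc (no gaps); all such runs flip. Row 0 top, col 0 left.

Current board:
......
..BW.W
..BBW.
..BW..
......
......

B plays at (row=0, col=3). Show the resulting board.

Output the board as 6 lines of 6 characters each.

Answer: ...B..
..BB.W
..BBW.
..BW..
......
......

Derivation:
Place B at (0,3); scan 8 dirs for brackets.
Dir NW: edge -> no flip
Dir N: edge -> no flip
Dir NE: edge -> no flip
Dir W: first cell '.' (not opp) -> no flip
Dir E: first cell '.' (not opp) -> no flip
Dir SW: first cell 'B' (not opp) -> no flip
Dir S: opp run (1,3) capped by B -> flip
Dir SE: first cell '.' (not opp) -> no flip
All flips: (1,3)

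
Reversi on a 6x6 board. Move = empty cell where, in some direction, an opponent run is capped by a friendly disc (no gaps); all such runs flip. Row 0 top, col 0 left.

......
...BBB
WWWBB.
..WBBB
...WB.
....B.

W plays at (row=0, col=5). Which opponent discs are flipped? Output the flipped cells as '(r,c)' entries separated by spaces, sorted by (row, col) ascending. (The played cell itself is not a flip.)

Dir NW: edge -> no flip
Dir N: edge -> no flip
Dir NE: edge -> no flip
Dir W: first cell '.' (not opp) -> no flip
Dir E: edge -> no flip
Dir SW: opp run (1,4) (2,3) capped by W -> flip
Dir S: opp run (1,5), next='.' -> no flip
Dir SE: edge -> no flip

Answer: (1,4) (2,3)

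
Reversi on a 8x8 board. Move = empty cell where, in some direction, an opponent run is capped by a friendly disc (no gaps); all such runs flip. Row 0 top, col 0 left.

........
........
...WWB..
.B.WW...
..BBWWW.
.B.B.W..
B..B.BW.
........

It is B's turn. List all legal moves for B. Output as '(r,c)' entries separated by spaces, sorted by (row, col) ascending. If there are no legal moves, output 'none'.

Answer: (1,3) (1,5) (2,2) (3,5) (4,7) (6,7)

Derivation:
(1,2): no bracket -> illegal
(1,3): flips 2 -> legal
(1,4): no bracket -> illegal
(1,5): flips 2 -> legal
(2,2): flips 2 -> legal
(3,2): no bracket -> illegal
(3,5): flips 3 -> legal
(3,6): no bracket -> illegal
(3,7): no bracket -> illegal
(4,7): flips 3 -> legal
(5,4): no bracket -> illegal
(5,6): no bracket -> illegal
(5,7): no bracket -> illegal
(6,4): no bracket -> illegal
(6,7): flips 1 -> legal
(7,5): no bracket -> illegal
(7,6): no bracket -> illegal
(7,7): no bracket -> illegal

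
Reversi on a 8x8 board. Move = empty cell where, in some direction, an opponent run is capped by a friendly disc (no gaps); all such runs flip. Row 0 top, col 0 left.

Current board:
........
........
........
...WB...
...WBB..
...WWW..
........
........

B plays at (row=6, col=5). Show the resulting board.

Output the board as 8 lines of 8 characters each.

Place B at (6,5); scan 8 dirs for brackets.
Dir NW: opp run (5,4) (4,3), next='.' -> no flip
Dir N: opp run (5,5) capped by B -> flip
Dir NE: first cell '.' (not opp) -> no flip
Dir W: first cell '.' (not opp) -> no flip
Dir E: first cell '.' (not opp) -> no flip
Dir SW: first cell '.' (not opp) -> no flip
Dir S: first cell '.' (not opp) -> no flip
Dir SE: first cell '.' (not opp) -> no flip
All flips: (5,5)

Answer: ........
........
........
...WB...
...WBB..
...WWB..
.....B..
........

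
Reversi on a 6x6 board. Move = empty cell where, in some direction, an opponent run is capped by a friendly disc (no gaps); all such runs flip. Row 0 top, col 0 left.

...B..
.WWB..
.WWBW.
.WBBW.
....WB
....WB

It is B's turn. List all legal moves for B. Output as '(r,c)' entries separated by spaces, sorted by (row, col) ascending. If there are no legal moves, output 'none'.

(0,0): flips 2 -> legal
(0,1): flips 1 -> legal
(0,2): flips 2 -> legal
(1,0): flips 3 -> legal
(1,4): no bracket -> illegal
(1,5): flips 1 -> legal
(2,0): flips 2 -> legal
(2,5): flips 1 -> legal
(3,0): flips 3 -> legal
(3,5): flips 2 -> legal
(4,0): flips 2 -> legal
(4,1): no bracket -> illegal
(4,2): no bracket -> illegal
(4,3): flips 1 -> legal
(5,3): flips 1 -> legal

Answer: (0,0) (0,1) (0,2) (1,0) (1,5) (2,0) (2,5) (3,0) (3,5) (4,0) (4,3) (5,3)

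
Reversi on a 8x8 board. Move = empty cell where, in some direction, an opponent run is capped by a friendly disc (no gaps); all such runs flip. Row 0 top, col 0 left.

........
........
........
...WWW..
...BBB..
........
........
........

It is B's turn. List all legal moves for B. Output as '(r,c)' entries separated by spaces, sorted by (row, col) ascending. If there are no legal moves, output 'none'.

Answer: (2,2) (2,3) (2,4) (2,5) (2,6)

Derivation:
(2,2): flips 1 -> legal
(2,3): flips 2 -> legal
(2,4): flips 1 -> legal
(2,5): flips 2 -> legal
(2,6): flips 1 -> legal
(3,2): no bracket -> illegal
(3,6): no bracket -> illegal
(4,2): no bracket -> illegal
(4,6): no bracket -> illegal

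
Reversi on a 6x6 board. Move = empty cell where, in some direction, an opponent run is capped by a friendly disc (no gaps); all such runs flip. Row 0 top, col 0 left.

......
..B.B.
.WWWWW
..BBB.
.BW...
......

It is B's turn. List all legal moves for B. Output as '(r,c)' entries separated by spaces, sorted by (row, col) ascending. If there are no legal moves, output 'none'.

(1,0): flips 1 -> legal
(1,1): flips 1 -> legal
(1,3): flips 1 -> legal
(1,5): flips 1 -> legal
(2,0): no bracket -> illegal
(3,0): flips 1 -> legal
(3,1): no bracket -> illegal
(3,5): no bracket -> illegal
(4,3): flips 1 -> legal
(5,1): flips 1 -> legal
(5,2): flips 1 -> legal
(5,3): no bracket -> illegal

Answer: (1,0) (1,1) (1,3) (1,5) (3,0) (4,3) (5,1) (5,2)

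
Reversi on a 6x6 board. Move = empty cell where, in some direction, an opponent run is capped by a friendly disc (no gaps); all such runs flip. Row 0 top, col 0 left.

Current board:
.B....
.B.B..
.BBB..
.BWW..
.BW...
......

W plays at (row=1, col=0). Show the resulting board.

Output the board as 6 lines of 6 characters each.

Place W at (1,0); scan 8 dirs for brackets.
Dir NW: edge -> no flip
Dir N: first cell '.' (not opp) -> no flip
Dir NE: opp run (0,1), next=edge -> no flip
Dir W: edge -> no flip
Dir E: opp run (1,1), next='.' -> no flip
Dir SW: edge -> no flip
Dir S: first cell '.' (not opp) -> no flip
Dir SE: opp run (2,1) capped by W -> flip
All flips: (2,1)

Answer: .B....
WB.B..
.WBB..
.BWW..
.BW...
......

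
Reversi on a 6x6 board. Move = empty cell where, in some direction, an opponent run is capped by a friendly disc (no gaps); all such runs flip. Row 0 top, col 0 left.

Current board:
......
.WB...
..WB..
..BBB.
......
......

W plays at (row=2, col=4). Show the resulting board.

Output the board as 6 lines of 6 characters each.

Answer: ......
.WB...
..WWW.
..BBB.
......
......

Derivation:
Place W at (2,4); scan 8 dirs for brackets.
Dir NW: first cell '.' (not opp) -> no flip
Dir N: first cell '.' (not opp) -> no flip
Dir NE: first cell '.' (not opp) -> no flip
Dir W: opp run (2,3) capped by W -> flip
Dir E: first cell '.' (not opp) -> no flip
Dir SW: opp run (3,3), next='.' -> no flip
Dir S: opp run (3,4), next='.' -> no flip
Dir SE: first cell '.' (not opp) -> no flip
All flips: (2,3)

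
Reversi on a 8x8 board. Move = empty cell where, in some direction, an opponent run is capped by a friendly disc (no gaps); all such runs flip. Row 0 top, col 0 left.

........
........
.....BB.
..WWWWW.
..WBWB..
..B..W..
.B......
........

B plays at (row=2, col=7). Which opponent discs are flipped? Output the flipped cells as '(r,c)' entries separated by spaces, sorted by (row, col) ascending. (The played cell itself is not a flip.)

Answer: (3,6)

Derivation:
Dir NW: first cell '.' (not opp) -> no flip
Dir N: first cell '.' (not opp) -> no flip
Dir NE: edge -> no flip
Dir W: first cell 'B' (not opp) -> no flip
Dir E: edge -> no flip
Dir SW: opp run (3,6) capped by B -> flip
Dir S: first cell '.' (not opp) -> no flip
Dir SE: edge -> no flip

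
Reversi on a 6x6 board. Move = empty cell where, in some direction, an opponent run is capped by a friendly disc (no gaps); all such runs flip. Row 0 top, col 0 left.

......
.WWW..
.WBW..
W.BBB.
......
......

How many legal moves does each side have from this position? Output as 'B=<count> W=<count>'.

Answer: B=9 W=6

Derivation:
-- B to move --
(0,0): flips 1 -> legal
(0,1): flips 2 -> legal
(0,2): flips 1 -> legal
(0,3): flips 2 -> legal
(0,4): flips 1 -> legal
(1,0): flips 1 -> legal
(1,4): flips 1 -> legal
(2,0): flips 1 -> legal
(2,4): flips 1 -> legal
(3,1): no bracket -> illegal
(4,0): no bracket -> illegal
(4,1): no bracket -> illegal
B mobility = 9
-- W to move --
(2,4): no bracket -> illegal
(2,5): no bracket -> illegal
(3,1): flips 1 -> legal
(3,5): no bracket -> illegal
(4,1): flips 1 -> legal
(4,2): flips 2 -> legal
(4,3): flips 2 -> legal
(4,4): flips 2 -> legal
(4,5): flips 1 -> legal
W mobility = 6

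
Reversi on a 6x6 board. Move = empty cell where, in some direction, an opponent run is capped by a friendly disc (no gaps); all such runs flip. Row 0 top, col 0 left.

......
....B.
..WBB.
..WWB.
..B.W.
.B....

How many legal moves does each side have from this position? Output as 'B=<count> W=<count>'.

Answer: B=6 W=7

Derivation:
-- B to move --
(1,1): no bracket -> illegal
(1,2): flips 2 -> legal
(1,3): no bracket -> illegal
(2,1): flips 1 -> legal
(3,1): flips 2 -> legal
(3,5): no bracket -> illegal
(4,1): flips 1 -> legal
(4,3): flips 1 -> legal
(4,5): no bracket -> illegal
(5,3): no bracket -> illegal
(5,4): flips 1 -> legal
(5,5): no bracket -> illegal
B mobility = 6
-- W to move --
(0,3): no bracket -> illegal
(0,4): flips 3 -> legal
(0,5): flips 2 -> legal
(1,2): no bracket -> illegal
(1,3): flips 1 -> legal
(1,5): flips 1 -> legal
(2,5): flips 2 -> legal
(3,1): no bracket -> illegal
(3,5): flips 1 -> legal
(4,0): no bracket -> illegal
(4,1): no bracket -> illegal
(4,3): no bracket -> illegal
(4,5): no bracket -> illegal
(5,0): no bracket -> illegal
(5,2): flips 1 -> legal
(5,3): no bracket -> illegal
W mobility = 7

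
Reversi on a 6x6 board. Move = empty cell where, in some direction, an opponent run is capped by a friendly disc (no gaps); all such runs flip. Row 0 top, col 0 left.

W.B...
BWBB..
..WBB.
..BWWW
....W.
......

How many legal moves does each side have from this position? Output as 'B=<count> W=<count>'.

-- B to move --
(0,1): no bracket -> illegal
(2,0): flips 1 -> legal
(2,1): flips 1 -> legal
(2,5): no bracket -> illegal
(3,1): flips 1 -> legal
(4,2): flips 1 -> legal
(4,3): flips 1 -> legal
(4,5): flips 1 -> legal
(5,3): no bracket -> illegal
(5,4): flips 2 -> legal
(5,5): no bracket -> illegal
B mobility = 7
-- W to move --
(0,1): flips 2 -> legal
(0,3): flips 2 -> legal
(0,4): flips 1 -> legal
(1,4): flips 3 -> legal
(1,5): flips 1 -> legal
(2,0): flips 1 -> legal
(2,1): no bracket -> illegal
(2,5): flips 2 -> legal
(3,1): flips 1 -> legal
(4,1): no bracket -> illegal
(4,2): flips 1 -> legal
(4,3): no bracket -> illegal
W mobility = 9

Answer: B=7 W=9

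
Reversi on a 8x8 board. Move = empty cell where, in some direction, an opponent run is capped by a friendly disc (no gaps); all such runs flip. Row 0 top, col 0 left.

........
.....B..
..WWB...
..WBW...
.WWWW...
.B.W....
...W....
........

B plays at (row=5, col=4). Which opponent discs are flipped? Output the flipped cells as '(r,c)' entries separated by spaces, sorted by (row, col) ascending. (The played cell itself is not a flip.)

Dir NW: opp run (4,3) (3,2), next='.' -> no flip
Dir N: opp run (4,4) (3,4) capped by B -> flip
Dir NE: first cell '.' (not opp) -> no flip
Dir W: opp run (5,3), next='.' -> no flip
Dir E: first cell '.' (not opp) -> no flip
Dir SW: opp run (6,3), next='.' -> no flip
Dir S: first cell '.' (not opp) -> no flip
Dir SE: first cell '.' (not opp) -> no flip

Answer: (3,4) (4,4)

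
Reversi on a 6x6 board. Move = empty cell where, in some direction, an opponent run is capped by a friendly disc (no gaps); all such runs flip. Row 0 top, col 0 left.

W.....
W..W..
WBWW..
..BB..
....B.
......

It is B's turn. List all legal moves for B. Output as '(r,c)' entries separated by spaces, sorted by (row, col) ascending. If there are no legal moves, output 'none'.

Answer: (0,3) (1,1) (1,2) (1,4) (2,4)

Derivation:
(0,1): no bracket -> illegal
(0,2): no bracket -> illegal
(0,3): flips 2 -> legal
(0,4): no bracket -> illegal
(1,1): flips 1 -> legal
(1,2): flips 1 -> legal
(1,4): flips 1 -> legal
(2,4): flips 2 -> legal
(3,0): no bracket -> illegal
(3,1): no bracket -> illegal
(3,4): no bracket -> illegal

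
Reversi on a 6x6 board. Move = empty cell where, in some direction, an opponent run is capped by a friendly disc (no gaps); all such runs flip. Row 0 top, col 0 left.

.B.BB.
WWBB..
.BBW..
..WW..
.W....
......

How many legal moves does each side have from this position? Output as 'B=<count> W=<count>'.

Answer: B=6 W=4

Derivation:
-- B to move --
(0,0): flips 1 -> legal
(0,2): no bracket -> illegal
(1,4): no bracket -> illegal
(2,0): no bracket -> illegal
(2,4): flips 1 -> legal
(3,0): no bracket -> illegal
(3,1): no bracket -> illegal
(3,4): flips 1 -> legal
(4,0): no bracket -> illegal
(4,2): flips 1 -> legal
(4,3): flips 3 -> legal
(4,4): flips 1 -> legal
(5,0): no bracket -> illegal
(5,1): no bracket -> illegal
(5,2): no bracket -> illegal
B mobility = 6
-- W to move --
(0,0): no bracket -> illegal
(0,2): flips 2 -> legal
(0,5): no bracket -> illegal
(1,4): flips 2 -> legal
(1,5): no bracket -> illegal
(2,0): flips 2 -> legal
(2,4): no bracket -> illegal
(3,0): no bracket -> illegal
(3,1): flips 1 -> legal
W mobility = 4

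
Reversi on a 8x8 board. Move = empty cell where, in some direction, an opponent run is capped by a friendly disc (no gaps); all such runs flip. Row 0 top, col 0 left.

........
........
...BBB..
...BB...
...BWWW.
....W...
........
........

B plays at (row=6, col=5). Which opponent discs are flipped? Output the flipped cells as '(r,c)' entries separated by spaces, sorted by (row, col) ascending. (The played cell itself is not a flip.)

Dir NW: opp run (5,4) capped by B -> flip
Dir N: first cell '.' (not opp) -> no flip
Dir NE: first cell '.' (not opp) -> no flip
Dir W: first cell '.' (not opp) -> no flip
Dir E: first cell '.' (not opp) -> no flip
Dir SW: first cell '.' (not opp) -> no flip
Dir S: first cell '.' (not opp) -> no flip
Dir SE: first cell '.' (not opp) -> no flip

Answer: (5,4)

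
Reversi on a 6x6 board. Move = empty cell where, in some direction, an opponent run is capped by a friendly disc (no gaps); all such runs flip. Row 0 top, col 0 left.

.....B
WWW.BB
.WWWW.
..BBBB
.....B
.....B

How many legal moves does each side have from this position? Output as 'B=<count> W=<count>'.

-- B to move --
(0,0): flips 2 -> legal
(0,1): flips 2 -> legal
(0,2): flips 2 -> legal
(0,3): no bracket -> illegal
(1,3): flips 2 -> legal
(2,0): no bracket -> illegal
(2,5): no bracket -> illegal
(3,0): no bracket -> illegal
(3,1): no bracket -> illegal
B mobility = 4
-- W to move --
(0,3): no bracket -> illegal
(0,4): flips 1 -> legal
(1,3): no bracket -> illegal
(2,5): no bracket -> illegal
(3,1): no bracket -> illegal
(4,1): flips 1 -> legal
(4,2): flips 2 -> legal
(4,3): flips 2 -> legal
(4,4): flips 2 -> legal
(5,4): no bracket -> illegal
W mobility = 5

Answer: B=4 W=5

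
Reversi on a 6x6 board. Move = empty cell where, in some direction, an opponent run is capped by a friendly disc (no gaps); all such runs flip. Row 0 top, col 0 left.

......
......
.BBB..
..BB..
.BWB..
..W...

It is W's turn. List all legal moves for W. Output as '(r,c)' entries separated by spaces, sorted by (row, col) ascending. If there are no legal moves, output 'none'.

(1,0): no bracket -> illegal
(1,1): no bracket -> illegal
(1,2): flips 2 -> legal
(1,3): no bracket -> illegal
(1,4): no bracket -> illegal
(2,0): no bracket -> illegal
(2,4): flips 1 -> legal
(3,0): flips 1 -> legal
(3,1): no bracket -> illegal
(3,4): flips 1 -> legal
(4,0): flips 1 -> legal
(4,4): flips 1 -> legal
(5,0): no bracket -> illegal
(5,1): no bracket -> illegal
(5,3): no bracket -> illegal
(5,4): no bracket -> illegal

Answer: (1,2) (2,4) (3,0) (3,4) (4,0) (4,4)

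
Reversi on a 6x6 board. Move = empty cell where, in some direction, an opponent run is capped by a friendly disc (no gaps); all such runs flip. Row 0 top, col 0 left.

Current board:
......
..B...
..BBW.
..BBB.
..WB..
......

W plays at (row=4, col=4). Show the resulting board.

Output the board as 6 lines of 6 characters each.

Answer: ......
..B...
..BBW.
..BBW.
..WWW.
......

Derivation:
Place W at (4,4); scan 8 dirs for brackets.
Dir NW: opp run (3,3) (2,2), next='.' -> no flip
Dir N: opp run (3,4) capped by W -> flip
Dir NE: first cell '.' (not opp) -> no flip
Dir W: opp run (4,3) capped by W -> flip
Dir E: first cell '.' (not opp) -> no flip
Dir SW: first cell '.' (not opp) -> no flip
Dir S: first cell '.' (not opp) -> no flip
Dir SE: first cell '.' (not opp) -> no flip
All flips: (3,4) (4,3)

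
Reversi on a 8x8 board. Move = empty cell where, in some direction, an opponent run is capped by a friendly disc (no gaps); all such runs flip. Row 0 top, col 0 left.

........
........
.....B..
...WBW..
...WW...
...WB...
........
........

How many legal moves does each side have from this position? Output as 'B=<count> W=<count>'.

-- B to move --
(2,2): no bracket -> illegal
(2,3): no bracket -> illegal
(2,4): no bracket -> illegal
(2,6): no bracket -> illegal
(3,2): flips 2 -> legal
(3,6): flips 1 -> legal
(4,2): no bracket -> illegal
(4,5): flips 1 -> legal
(4,6): no bracket -> illegal
(5,2): flips 2 -> legal
(5,5): no bracket -> illegal
(6,2): no bracket -> illegal
(6,3): no bracket -> illegal
(6,4): no bracket -> illegal
B mobility = 4
-- W to move --
(1,4): no bracket -> illegal
(1,5): flips 1 -> legal
(1,6): flips 2 -> legal
(2,3): no bracket -> illegal
(2,4): flips 1 -> legal
(2,6): no bracket -> illegal
(3,6): no bracket -> illegal
(4,5): no bracket -> illegal
(5,5): flips 1 -> legal
(6,3): no bracket -> illegal
(6,4): flips 1 -> legal
(6,5): flips 1 -> legal
W mobility = 6

Answer: B=4 W=6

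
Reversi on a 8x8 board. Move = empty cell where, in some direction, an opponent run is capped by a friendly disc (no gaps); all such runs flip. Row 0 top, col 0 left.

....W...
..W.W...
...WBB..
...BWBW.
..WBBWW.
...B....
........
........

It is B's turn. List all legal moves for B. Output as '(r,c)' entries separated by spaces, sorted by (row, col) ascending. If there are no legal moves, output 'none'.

Answer: (0,3) (1,3) (2,2) (3,1) (3,7) (4,1) (4,7) (5,1) (5,5) (5,7)

Derivation:
(0,1): no bracket -> illegal
(0,2): no bracket -> illegal
(0,3): flips 1 -> legal
(0,5): no bracket -> illegal
(1,1): no bracket -> illegal
(1,3): flips 1 -> legal
(1,5): no bracket -> illegal
(2,1): no bracket -> illegal
(2,2): flips 1 -> legal
(2,6): no bracket -> illegal
(2,7): no bracket -> illegal
(3,1): flips 1 -> legal
(3,2): no bracket -> illegal
(3,7): flips 1 -> legal
(4,1): flips 1 -> legal
(4,7): flips 3 -> legal
(5,1): flips 1 -> legal
(5,2): no bracket -> illegal
(5,4): no bracket -> illegal
(5,5): flips 1 -> legal
(5,6): no bracket -> illegal
(5,7): flips 1 -> legal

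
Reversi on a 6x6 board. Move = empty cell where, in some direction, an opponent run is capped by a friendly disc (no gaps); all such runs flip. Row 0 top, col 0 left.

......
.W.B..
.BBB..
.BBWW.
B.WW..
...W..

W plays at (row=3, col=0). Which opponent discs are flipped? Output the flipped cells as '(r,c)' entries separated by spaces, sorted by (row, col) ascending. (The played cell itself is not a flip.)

Dir NW: edge -> no flip
Dir N: first cell '.' (not opp) -> no flip
Dir NE: opp run (2,1), next='.' -> no flip
Dir W: edge -> no flip
Dir E: opp run (3,1) (3,2) capped by W -> flip
Dir SW: edge -> no flip
Dir S: opp run (4,0), next='.' -> no flip
Dir SE: first cell '.' (not opp) -> no flip

Answer: (3,1) (3,2)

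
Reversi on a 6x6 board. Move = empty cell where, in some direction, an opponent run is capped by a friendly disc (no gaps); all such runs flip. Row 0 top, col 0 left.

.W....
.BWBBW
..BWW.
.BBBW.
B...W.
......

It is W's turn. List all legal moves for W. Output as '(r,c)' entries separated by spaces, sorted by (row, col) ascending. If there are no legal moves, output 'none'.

(0,0): flips 3 -> legal
(0,2): flips 1 -> legal
(0,3): flips 1 -> legal
(0,4): flips 1 -> legal
(0,5): flips 1 -> legal
(1,0): flips 1 -> legal
(2,0): no bracket -> illegal
(2,1): flips 2 -> legal
(2,5): no bracket -> illegal
(3,0): flips 3 -> legal
(4,1): flips 1 -> legal
(4,2): flips 3 -> legal
(4,3): flips 1 -> legal
(5,0): no bracket -> illegal
(5,1): no bracket -> illegal

Answer: (0,0) (0,2) (0,3) (0,4) (0,5) (1,0) (2,1) (3,0) (4,1) (4,2) (4,3)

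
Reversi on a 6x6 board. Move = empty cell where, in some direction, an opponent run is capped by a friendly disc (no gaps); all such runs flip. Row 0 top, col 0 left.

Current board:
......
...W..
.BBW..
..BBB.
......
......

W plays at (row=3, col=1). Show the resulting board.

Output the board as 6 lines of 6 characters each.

Place W at (3,1); scan 8 dirs for brackets.
Dir NW: first cell '.' (not opp) -> no flip
Dir N: opp run (2,1), next='.' -> no flip
Dir NE: opp run (2,2) capped by W -> flip
Dir W: first cell '.' (not opp) -> no flip
Dir E: opp run (3,2) (3,3) (3,4), next='.' -> no flip
Dir SW: first cell '.' (not opp) -> no flip
Dir S: first cell '.' (not opp) -> no flip
Dir SE: first cell '.' (not opp) -> no flip
All flips: (2,2)

Answer: ......
...W..
.BWW..
.WBBB.
......
......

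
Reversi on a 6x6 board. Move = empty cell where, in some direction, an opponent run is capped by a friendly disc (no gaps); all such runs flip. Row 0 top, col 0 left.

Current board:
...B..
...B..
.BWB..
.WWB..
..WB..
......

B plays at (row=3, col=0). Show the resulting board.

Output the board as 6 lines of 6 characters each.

Place B at (3,0); scan 8 dirs for brackets.
Dir NW: edge -> no flip
Dir N: first cell '.' (not opp) -> no flip
Dir NE: first cell 'B' (not opp) -> no flip
Dir W: edge -> no flip
Dir E: opp run (3,1) (3,2) capped by B -> flip
Dir SW: edge -> no flip
Dir S: first cell '.' (not opp) -> no flip
Dir SE: first cell '.' (not opp) -> no flip
All flips: (3,1) (3,2)

Answer: ...B..
...B..
.BWB..
BBBB..
..WB..
......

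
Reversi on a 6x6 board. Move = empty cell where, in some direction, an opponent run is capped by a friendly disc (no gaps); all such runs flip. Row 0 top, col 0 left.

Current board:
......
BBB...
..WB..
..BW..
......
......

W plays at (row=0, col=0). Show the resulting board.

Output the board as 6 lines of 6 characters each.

Answer: W.....
BWB...
..WB..
..BW..
......
......

Derivation:
Place W at (0,0); scan 8 dirs for brackets.
Dir NW: edge -> no flip
Dir N: edge -> no flip
Dir NE: edge -> no flip
Dir W: edge -> no flip
Dir E: first cell '.' (not opp) -> no flip
Dir SW: edge -> no flip
Dir S: opp run (1,0), next='.' -> no flip
Dir SE: opp run (1,1) capped by W -> flip
All flips: (1,1)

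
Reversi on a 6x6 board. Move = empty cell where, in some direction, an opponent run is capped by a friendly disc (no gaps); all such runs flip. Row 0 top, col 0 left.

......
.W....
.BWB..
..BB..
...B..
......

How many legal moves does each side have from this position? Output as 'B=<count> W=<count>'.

Answer: B=3 W=5

Derivation:
-- B to move --
(0,0): flips 2 -> legal
(0,1): flips 1 -> legal
(0,2): no bracket -> illegal
(1,0): no bracket -> illegal
(1,2): flips 1 -> legal
(1,3): no bracket -> illegal
(2,0): no bracket -> illegal
(3,1): no bracket -> illegal
B mobility = 3
-- W to move --
(1,0): no bracket -> illegal
(1,2): no bracket -> illegal
(1,3): no bracket -> illegal
(1,4): no bracket -> illegal
(2,0): flips 1 -> legal
(2,4): flips 1 -> legal
(3,0): no bracket -> illegal
(3,1): flips 1 -> legal
(3,4): no bracket -> illegal
(4,1): no bracket -> illegal
(4,2): flips 1 -> legal
(4,4): flips 1 -> legal
(5,2): no bracket -> illegal
(5,3): no bracket -> illegal
(5,4): no bracket -> illegal
W mobility = 5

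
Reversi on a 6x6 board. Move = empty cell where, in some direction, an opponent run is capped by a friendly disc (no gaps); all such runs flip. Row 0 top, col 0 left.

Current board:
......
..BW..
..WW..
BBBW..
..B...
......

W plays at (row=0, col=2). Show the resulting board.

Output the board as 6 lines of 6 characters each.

Place W at (0,2); scan 8 dirs for brackets.
Dir NW: edge -> no flip
Dir N: edge -> no flip
Dir NE: edge -> no flip
Dir W: first cell '.' (not opp) -> no flip
Dir E: first cell '.' (not opp) -> no flip
Dir SW: first cell '.' (not opp) -> no flip
Dir S: opp run (1,2) capped by W -> flip
Dir SE: first cell 'W' (not opp) -> no flip
All flips: (1,2)

Answer: ..W...
..WW..
..WW..
BBBW..
..B...
......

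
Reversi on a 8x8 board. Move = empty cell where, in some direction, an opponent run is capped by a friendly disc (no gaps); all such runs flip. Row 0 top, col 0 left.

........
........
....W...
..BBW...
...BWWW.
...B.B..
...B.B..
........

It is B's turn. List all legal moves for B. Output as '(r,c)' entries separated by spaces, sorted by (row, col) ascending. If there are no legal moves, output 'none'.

(1,3): no bracket -> illegal
(1,4): no bracket -> illegal
(1,5): flips 1 -> legal
(2,3): no bracket -> illegal
(2,5): flips 1 -> legal
(3,5): flips 3 -> legal
(3,6): no bracket -> illegal
(3,7): flips 1 -> legal
(4,7): flips 3 -> legal
(5,4): no bracket -> illegal
(5,6): no bracket -> illegal
(5,7): no bracket -> illegal

Answer: (1,5) (2,5) (3,5) (3,7) (4,7)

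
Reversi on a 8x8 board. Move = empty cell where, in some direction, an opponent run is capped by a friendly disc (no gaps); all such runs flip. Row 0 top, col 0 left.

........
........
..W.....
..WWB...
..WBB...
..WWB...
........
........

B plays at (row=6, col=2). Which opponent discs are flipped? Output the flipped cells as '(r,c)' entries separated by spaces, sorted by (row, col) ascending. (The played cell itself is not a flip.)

Dir NW: first cell '.' (not opp) -> no flip
Dir N: opp run (5,2) (4,2) (3,2) (2,2), next='.' -> no flip
Dir NE: opp run (5,3) capped by B -> flip
Dir W: first cell '.' (not opp) -> no flip
Dir E: first cell '.' (not opp) -> no flip
Dir SW: first cell '.' (not opp) -> no flip
Dir S: first cell '.' (not opp) -> no flip
Dir SE: first cell '.' (not opp) -> no flip

Answer: (5,3)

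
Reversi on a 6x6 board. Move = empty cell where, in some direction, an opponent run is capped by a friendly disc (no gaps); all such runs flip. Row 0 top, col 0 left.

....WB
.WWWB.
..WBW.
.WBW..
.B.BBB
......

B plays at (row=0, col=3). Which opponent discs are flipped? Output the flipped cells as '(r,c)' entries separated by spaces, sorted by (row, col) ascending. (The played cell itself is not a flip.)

Dir NW: edge -> no flip
Dir N: edge -> no flip
Dir NE: edge -> no flip
Dir W: first cell '.' (not opp) -> no flip
Dir E: opp run (0,4) capped by B -> flip
Dir SW: opp run (1,2), next='.' -> no flip
Dir S: opp run (1,3) capped by B -> flip
Dir SE: first cell 'B' (not opp) -> no flip

Answer: (0,4) (1,3)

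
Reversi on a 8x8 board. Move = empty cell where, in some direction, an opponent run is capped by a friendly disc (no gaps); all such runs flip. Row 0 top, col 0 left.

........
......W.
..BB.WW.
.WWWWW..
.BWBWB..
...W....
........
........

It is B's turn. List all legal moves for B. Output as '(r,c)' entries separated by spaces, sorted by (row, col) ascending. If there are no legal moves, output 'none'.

(0,5): no bracket -> illegal
(0,6): no bracket -> illegal
(0,7): flips 3 -> legal
(1,4): no bracket -> illegal
(1,5): flips 2 -> legal
(1,7): no bracket -> illegal
(2,0): no bracket -> illegal
(2,1): flips 2 -> legal
(2,4): no bracket -> illegal
(2,7): no bracket -> illegal
(3,0): no bracket -> illegal
(3,6): no bracket -> illegal
(3,7): no bracket -> illegal
(4,0): flips 1 -> legal
(4,6): no bracket -> illegal
(5,1): no bracket -> illegal
(5,2): flips 2 -> legal
(5,4): no bracket -> illegal
(5,5): flips 2 -> legal
(6,2): no bracket -> illegal
(6,3): flips 1 -> legal
(6,4): no bracket -> illegal

Answer: (0,7) (1,5) (2,1) (4,0) (5,2) (5,5) (6,3)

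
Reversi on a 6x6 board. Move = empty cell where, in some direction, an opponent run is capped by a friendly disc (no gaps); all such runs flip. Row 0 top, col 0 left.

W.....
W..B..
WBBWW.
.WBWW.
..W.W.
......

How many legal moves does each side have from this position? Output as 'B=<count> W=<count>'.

Answer: B=9 W=7

Derivation:
-- B to move --
(0,1): no bracket -> illegal
(1,1): no bracket -> illegal
(1,2): no bracket -> illegal
(1,4): flips 1 -> legal
(1,5): no bracket -> illegal
(2,5): flips 2 -> legal
(3,0): flips 1 -> legal
(3,5): flips 3 -> legal
(4,0): flips 1 -> legal
(4,1): flips 1 -> legal
(4,3): flips 2 -> legal
(4,5): no bracket -> illegal
(5,1): no bracket -> illegal
(5,2): flips 1 -> legal
(5,3): no bracket -> illegal
(5,4): no bracket -> illegal
(5,5): flips 2 -> legal
B mobility = 9
-- W to move --
(0,2): flips 1 -> legal
(0,3): flips 1 -> legal
(0,4): flips 2 -> legal
(1,1): flips 2 -> legal
(1,2): flips 2 -> legal
(1,4): no bracket -> illegal
(3,0): no bracket -> illegal
(4,1): flips 1 -> legal
(4,3): flips 2 -> legal
W mobility = 7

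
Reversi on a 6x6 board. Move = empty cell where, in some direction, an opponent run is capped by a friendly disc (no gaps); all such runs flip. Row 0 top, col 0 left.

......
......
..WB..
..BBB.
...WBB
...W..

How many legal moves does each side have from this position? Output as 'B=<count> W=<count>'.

Answer: B=6 W=7

Derivation:
-- B to move --
(1,1): flips 1 -> legal
(1,2): flips 1 -> legal
(1,3): no bracket -> illegal
(2,1): flips 1 -> legal
(3,1): no bracket -> illegal
(4,2): flips 1 -> legal
(5,2): flips 1 -> legal
(5,4): flips 1 -> legal
B mobility = 6
-- W to move --
(1,2): no bracket -> illegal
(1,3): flips 2 -> legal
(1,4): no bracket -> illegal
(2,1): flips 1 -> legal
(2,4): flips 1 -> legal
(2,5): flips 1 -> legal
(3,1): no bracket -> illegal
(3,5): flips 1 -> legal
(4,1): no bracket -> illegal
(4,2): flips 1 -> legal
(5,4): no bracket -> illegal
(5,5): flips 2 -> legal
W mobility = 7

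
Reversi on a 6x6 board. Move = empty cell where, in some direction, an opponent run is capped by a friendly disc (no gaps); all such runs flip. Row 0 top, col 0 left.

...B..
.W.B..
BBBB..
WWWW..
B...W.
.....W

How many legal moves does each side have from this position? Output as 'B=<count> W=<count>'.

-- B to move --
(0,0): flips 1 -> legal
(0,1): flips 1 -> legal
(0,2): flips 1 -> legal
(1,0): no bracket -> illegal
(1,2): no bracket -> illegal
(2,4): no bracket -> illegal
(3,4): no bracket -> illegal
(3,5): no bracket -> illegal
(4,1): flips 2 -> legal
(4,2): flips 2 -> legal
(4,3): flips 2 -> legal
(4,5): no bracket -> illegal
(5,3): no bracket -> illegal
(5,4): no bracket -> illegal
B mobility = 6
-- W to move --
(0,2): no bracket -> illegal
(0,4): flips 2 -> legal
(1,0): flips 2 -> legal
(1,2): flips 2 -> legal
(1,4): flips 1 -> legal
(2,4): no bracket -> illegal
(3,4): no bracket -> illegal
(4,1): no bracket -> illegal
(5,0): flips 1 -> legal
(5,1): no bracket -> illegal
W mobility = 5

Answer: B=6 W=5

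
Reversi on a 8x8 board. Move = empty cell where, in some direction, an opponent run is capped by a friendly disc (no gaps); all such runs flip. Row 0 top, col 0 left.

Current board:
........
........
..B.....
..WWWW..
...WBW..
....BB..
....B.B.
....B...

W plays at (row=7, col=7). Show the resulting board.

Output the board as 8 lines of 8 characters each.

Answer: ........
........
..B.....
..WWWW..
...WWW..
....BW..
....B.W.
....B..W

Derivation:
Place W at (7,7); scan 8 dirs for brackets.
Dir NW: opp run (6,6) (5,5) (4,4) capped by W -> flip
Dir N: first cell '.' (not opp) -> no flip
Dir NE: edge -> no flip
Dir W: first cell '.' (not opp) -> no flip
Dir E: edge -> no flip
Dir SW: edge -> no flip
Dir S: edge -> no flip
Dir SE: edge -> no flip
All flips: (4,4) (5,5) (6,6)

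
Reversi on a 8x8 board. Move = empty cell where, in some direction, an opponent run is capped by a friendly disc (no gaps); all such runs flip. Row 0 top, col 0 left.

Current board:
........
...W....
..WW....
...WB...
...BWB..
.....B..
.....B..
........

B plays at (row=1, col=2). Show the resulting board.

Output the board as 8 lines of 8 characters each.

Place B at (1,2); scan 8 dirs for brackets.
Dir NW: first cell '.' (not opp) -> no flip
Dir N: first cell '.' (not opp) -> no flip
Dir NE: first cell '.' (not opp) -> no flip
Dir W: first cell '.' (not opp) -> no flip
Dir E: opp run (1,3), next='.' -> no flip
Dir SW: first cell '.' (not opp) -> no flip
Dir S: opp run (2,2), next='.' -> no flip
Dir SE: opp run (2,3) capped by B -> flip
All flips: (2,3)

Answer: ........
..BW....
..WB....
...WB...
...BWB..
.....B..
.....B..
........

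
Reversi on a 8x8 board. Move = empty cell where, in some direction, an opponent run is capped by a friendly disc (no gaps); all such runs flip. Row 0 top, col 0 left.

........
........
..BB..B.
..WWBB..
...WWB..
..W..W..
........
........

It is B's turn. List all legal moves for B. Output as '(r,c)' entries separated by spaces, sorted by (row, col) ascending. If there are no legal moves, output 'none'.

Answer: (3,1) (4,1) (4,2) (5,3) (5,4) (6,1) (6,5) (6,6)

Derivation:
(2,1): no bracket -> illegal
(2,4): no bracket -> illegal
(3,1): flips 2 -> legal
(4,1): flips 1 -> legal
(4,2): flips 3 -> legal
(4,6): no bracket -> illegal
(5,1): no bracket -> illegal
(5,3): flips 3 -> legal
(5,4): flips 1 -> legal
(5,6): no bracket -> illegal
(6,1): flips 2 -> legal
(6,2): no bracket -> illegal
(6,3): no bracket -> illegal
(6,4): no bracket -> illegal
(6,5): flips 1 -> legal
(6,6): flips 3 -> legal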